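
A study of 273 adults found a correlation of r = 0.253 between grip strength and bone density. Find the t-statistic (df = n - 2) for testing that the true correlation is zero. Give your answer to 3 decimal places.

1 − r² = 1 − 0.064009 = 0.935991;  √(1−r²) = 0.967466
√(n−2) = √271 = 16.462078
t = r·√(n−2)/√(1−r²) = 0.253 · 16.462078 / 0.967466 = 4.305

4.305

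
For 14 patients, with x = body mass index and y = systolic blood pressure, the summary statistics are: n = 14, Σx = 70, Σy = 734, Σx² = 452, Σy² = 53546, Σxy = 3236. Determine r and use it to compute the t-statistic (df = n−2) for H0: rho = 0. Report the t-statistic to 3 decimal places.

S_xy = nΣxy − ΣxΣy = 14·3236 − 70·734 = 45304 − 51380 = -6076
S_xx = nΣx² − (Σx)² = 14·452 − 70² = 6328 − 4900 = 1428
S_yy = nΣy² − (Σy)² = 14·53546 − 734² = 749644 − 538756 = 210888
r = S_xy / √(S_xx·S_yy) = -6076 / √(1428·210888) = -6076 / √301148064 = -6076 / 17353.6182 = -0.3501
t = r·√(n−2)/√(1−r²) = -0.3501·√12 / √(1−0.122570) = -1.212782 / 0.936712 = -1.295

-1.295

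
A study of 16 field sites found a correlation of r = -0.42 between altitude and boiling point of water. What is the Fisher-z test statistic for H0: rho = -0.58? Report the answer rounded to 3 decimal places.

0.774

z_r = atanh(-0.42) = -0.447692,  z_0 = atanh(-0.58) = -0.662463
SE = 1/√(n−3) = 1/√13 = 0.277350
z = (z_r − z_0)/SE = (-0.447692 − (-0.662463)) / 0.277350 = 0.214771 / 0.277350 = 0.774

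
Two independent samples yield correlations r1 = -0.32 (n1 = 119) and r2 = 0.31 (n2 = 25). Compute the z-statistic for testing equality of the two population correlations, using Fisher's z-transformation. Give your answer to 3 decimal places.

-2.805

z1 = atanh(-0.32) = -0.331647,  z2 = atanh(0.31) = 0.320545
SE = √(1/(n1−3) + 1/(n2−3)) = √(1/116 + 1/22) = √(0.0086207 + 0.0454545) = √0.0540752 = 0.232541
z = (z1 − z2)/SE = (-0.331647 − 0.320545) / 0.232541 = -0.652192 / 0.232541 = -2.805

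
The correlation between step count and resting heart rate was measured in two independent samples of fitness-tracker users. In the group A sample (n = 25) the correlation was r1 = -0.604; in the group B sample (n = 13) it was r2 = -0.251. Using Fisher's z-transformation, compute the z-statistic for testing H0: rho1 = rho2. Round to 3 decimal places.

Fisher z-transforms: z1 = atanh(-0.604) = -0.699421, z2 = atanh(-0.251) = -0.256480; difference d = -0.442941
Var(d) = 1/22 + 1/10 = 0.0454545 + 0.1000000 = 0.1454545
z = d/√Var(d) = -0.442941 / √0.1454545 = -0.442941 / 0.381385 = -1.161

-1.161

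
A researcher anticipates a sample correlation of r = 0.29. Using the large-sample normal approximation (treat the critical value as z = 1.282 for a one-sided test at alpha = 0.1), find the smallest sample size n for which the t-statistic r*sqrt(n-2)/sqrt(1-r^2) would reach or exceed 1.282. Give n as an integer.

Need r·√(n−2)/√(1−r²) ≥ 1.282
√(n−2) ≥ 1.282·√(1−0.0841) / 0.29 = 1.282·0.957027 / 0.29 = 4.2307
n−2 ≥ 17.8988  ⇒  n ≥ 19.8988
Smallest integer n = 20

20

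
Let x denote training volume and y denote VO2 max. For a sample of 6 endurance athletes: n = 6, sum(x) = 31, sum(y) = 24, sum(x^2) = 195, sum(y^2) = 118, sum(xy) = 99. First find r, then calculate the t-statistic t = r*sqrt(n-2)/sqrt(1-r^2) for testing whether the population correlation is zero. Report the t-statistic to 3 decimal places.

-4.206

Numerator: nΣxy − (Σx)(Σy) = 6·99 − (31)(24) = -150
Denominator: √[(nΣx²−(Σx)²)(nΣy²−(Σy)²)]
  nΣx²−(Σx)² = 6·195 − 961 = 209;  nΣy²−(Σy)² = 6·118 − 576 = 132
  √(209·132) = √27588 = 166.0964
r = -150 / 166.0964 = -0.9031
t = r·√(n−2)/√(1−r²) = -0.9031·√4 / √(1−0.815590) = -1.806200 / 0.429430 = -4.206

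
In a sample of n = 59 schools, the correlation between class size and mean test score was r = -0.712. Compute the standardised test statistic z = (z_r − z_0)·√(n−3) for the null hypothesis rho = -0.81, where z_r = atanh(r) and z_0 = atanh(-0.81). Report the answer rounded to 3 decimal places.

1.765

z_r = atanh(-0.712) = -0.891229,  z_0 = atanh(-0.81) = -1.127029
SE = 1/√(n−3) = 1/√56 = 0.133631
z = (z_r − z_0)/SE = (-0.891229 − (-1.127029)) / 0.133631 = 0.235800 / 0.133631 = 1.765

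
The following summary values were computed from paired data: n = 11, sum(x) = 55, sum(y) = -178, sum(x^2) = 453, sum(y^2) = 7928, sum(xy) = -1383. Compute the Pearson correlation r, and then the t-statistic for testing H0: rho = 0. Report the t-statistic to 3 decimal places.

-1.827

Numerator: nΣxy − (Σx)(Σy) = 11·(-1383) − (55)(-178) = -5423
Denominator: √[(nΣx²−(Σx)²)(nΣy²−(Σy)²)]
  nΣx²−(Σx)² = 11·453 − 3025 = 1958;  nΣy²−(Σy)² = 11·7928 − 31684 = 55524
  √(1958·55524) = √108715992 = 10426.6961
r = -5423 / 10426.6961 = -0.5201
t = r·√(n−2)/√(1−r²) = -0.5201·√9 / √(1−0.270504) = -1.560300 / 0.854105 = -1.827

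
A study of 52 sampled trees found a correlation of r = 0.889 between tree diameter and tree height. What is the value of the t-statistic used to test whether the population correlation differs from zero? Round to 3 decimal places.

1 − r² = 1 − 0.790321 = 0.209679;  √(1−r²) = 0.457907
√(n−2) = √50 = 7.071068
t = r·√(n−2)/√(1−r²) = 0.889 · 7.071068 / 0.457907 = 13.728

13.728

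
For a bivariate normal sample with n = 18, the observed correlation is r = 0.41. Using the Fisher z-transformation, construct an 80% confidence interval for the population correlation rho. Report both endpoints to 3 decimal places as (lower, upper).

Fisher z: z_r = atanh(r) = ½·ln((1+0.41)/(1−0.41)) = 0.435611
SE(z) = 1/√(n−3) = 1/√15 = 0.258199
80% ⇒ z* = 1.282; margin = 1.282·0.258199 = 0.331011
CI on z-scale: (0.104600, 0.766622)
Back-transform: tanh(0.104600) = 0.104220, tanh(0.766622) = 0.644961

(0.104, 0.645)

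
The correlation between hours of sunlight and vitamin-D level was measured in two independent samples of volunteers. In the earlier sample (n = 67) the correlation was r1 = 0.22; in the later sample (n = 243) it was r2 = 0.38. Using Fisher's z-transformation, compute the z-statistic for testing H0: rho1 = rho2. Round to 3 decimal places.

-1.254

z1 = atanh(0.22) = 0.223656,  z2 = atanh(0.38) = 0.400060
SE = √(1/(n1−3) + 1/(n2−3)) = √(1/64 + 1/240) = √(0.0156250 + 0.0041667) = √0.0197917 = 0.140683
z = (z1 − z2)/SE = (0.223656 − 0.400060) / 0.140683 = -0.176404 / 0.140683 = -1.254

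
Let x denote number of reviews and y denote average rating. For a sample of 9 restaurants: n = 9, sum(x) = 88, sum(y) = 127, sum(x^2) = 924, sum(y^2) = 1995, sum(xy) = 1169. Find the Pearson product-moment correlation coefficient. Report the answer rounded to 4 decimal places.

Numerator: nΣxy − (Σx)(Σy) = 9·1169 − (88)(127) = -655
Denominator: √[(nΣx²−(Σx)²)(nΣy²−(Σy)²)]
  nΣx²−(Σx)² = 9·924 − 7744 = 572;  nΣy²−(Σy)² = 9·1995 − 16129 = 1826
  √(572·1826) = √1044472 = 1021.9941
r = -655 / 1021.9941 = -0.6409

-0.6409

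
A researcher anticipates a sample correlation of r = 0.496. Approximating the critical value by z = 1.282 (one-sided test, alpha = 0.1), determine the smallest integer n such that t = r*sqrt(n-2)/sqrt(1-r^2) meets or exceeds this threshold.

8

Need r·√(n−2)/√(1−r²) ≥ 1.282
√(n−2) ≥ 1.282·√(1−0.246016) / 0.496 = 1.282·0.868323 / 0.496 = 2.2443
n−2 ≥ 5.0369  ⇒  n ≥ 7.0369
Smallest integer n = 8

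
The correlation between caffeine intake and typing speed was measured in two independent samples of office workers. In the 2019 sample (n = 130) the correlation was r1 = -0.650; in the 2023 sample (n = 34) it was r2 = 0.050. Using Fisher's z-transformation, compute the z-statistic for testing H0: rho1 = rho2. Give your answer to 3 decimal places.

z1 = atanh(-0.650) = -0.775299,  z2 = atanh(0.050) = 0.050042
SE = √(1/(n1−3) + 1/(n2−3)) = √(1/127 + 1/31) = √(0.0078740 + 0.0322581) = √0.0401321 = 0.200330
z = (z1 − z2)/SE = (-0.775299 − 0.050042) / 0.200330 = -0.825341 / 0.200330 = -4.120

-4.120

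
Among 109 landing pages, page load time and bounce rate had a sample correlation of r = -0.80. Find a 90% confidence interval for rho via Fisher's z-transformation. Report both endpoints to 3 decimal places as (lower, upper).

(-0.851, -0.735)

z_r = atanh(-0.80) = -1.098612;  SE = 1/√(n−3) = 1/√106 = 0.097129
z-limits: -1.098612 ± 1.645·0.097129 = -1.098612 ± 0.159777 = [-1.258389, -0.938835]
ρ-limits: (tanh -1.258389, tanh -0.938835) = (-0.851, -0.735)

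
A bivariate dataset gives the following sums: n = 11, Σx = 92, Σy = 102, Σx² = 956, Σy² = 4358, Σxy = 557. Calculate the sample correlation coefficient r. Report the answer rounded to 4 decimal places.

-0.3711

Numerator: nΣxy − (Σx)(Σy) = 11·557 − (92)(102) = -3257
Denominator: √[(nΣx²−(Σx)²)(nΣy²−(Σy)²)]
  nΣx²−(Σx)² = 11·956 − 8464 = 2052;  nΣy²−(Σy)² = 11·4358 − 10404 = 37534
  √(2052·37534) = √77019768 = 8776.0907
r = -3257 / 8776.0907 = -0.3711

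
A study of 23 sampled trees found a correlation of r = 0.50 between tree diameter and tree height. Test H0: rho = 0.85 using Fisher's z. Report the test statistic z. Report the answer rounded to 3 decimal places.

-3.161

Fisher z: atanh(0.50) = 0.549306, atanh(0.85) = 1.256153
z = (z_r − z_0)·√(n−3) = (0.549306 − 1.256153)·√20 = -0.706847 · 4.472136 = -3.161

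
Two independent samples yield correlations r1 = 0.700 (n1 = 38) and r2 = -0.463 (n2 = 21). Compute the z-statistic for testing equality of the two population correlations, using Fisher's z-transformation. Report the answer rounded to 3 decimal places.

Fisher z-transforms: z1 = atanh(0.700) = 0.867301, z2 = atanh(-0.463) = -0.501123; difference d = 1.368424
Var(d) = 1/35 + 1/18 = 0.0285714 + 0.0555556 = 0.0841270
z = d/√Var(d) = 1.368424 / √0.0841270 = 1.368424 / 0.290047 = 4.718

4.718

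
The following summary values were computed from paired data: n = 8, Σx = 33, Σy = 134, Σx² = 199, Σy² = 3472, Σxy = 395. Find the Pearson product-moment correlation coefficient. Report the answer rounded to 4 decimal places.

-0.5678

Numerator: nΣxy − (Σx)(Σy) = 8·395 − (33)(134) = -1262
Denominator: √[(nΣx²−(Σx)²)(nΣy²−(Σy)²)]
  nΣx²−(Σx)² = 8·199 − 1089 = 503;  nΣy²−(Σy)² = 8·3472 − 17956 = 9820
  √(503·9820) = √4939460 = 2222.4896
r = -1262 / 2222.4896 = -0.5678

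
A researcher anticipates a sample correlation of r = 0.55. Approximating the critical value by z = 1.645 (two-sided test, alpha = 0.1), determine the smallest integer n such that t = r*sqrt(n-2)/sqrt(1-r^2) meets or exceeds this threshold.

9

Need r·√(n−2)/√(1−r²) ≥ 1.645
√(n−2) ≥ 1.645·√(1−0.3025) / 0.55 = 1.645·0.835165 / 0.55 = 2.4979
n−2 ≥ 6.2395  ⇒  n ≥ 8.2395
Smallest integer n = 9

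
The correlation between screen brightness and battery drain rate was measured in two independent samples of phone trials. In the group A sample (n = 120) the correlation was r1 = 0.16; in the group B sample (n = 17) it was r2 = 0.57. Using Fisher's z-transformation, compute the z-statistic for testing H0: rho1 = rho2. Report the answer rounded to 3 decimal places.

-1.719

z1 = atanh(0.16) = 0.161387,  z2 = atanh(0.57) = 0.647523
SE = √(1/(n1−3) + 1/(n2−3)) = √(1/117 + 1/14) = √(0.0085470 + 0.0714286) = √0.0799756 = 0.282800
z = (z1 − z2)/SE = (0.161387 − 0.647523) / 0.282800 = -0.486136 / 0.282800 = -1.719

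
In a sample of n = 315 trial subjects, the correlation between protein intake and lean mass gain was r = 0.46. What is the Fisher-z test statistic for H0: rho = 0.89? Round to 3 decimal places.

Fisher z: atanh(0.46) = 0.497311, atanh(0.89) = 1.421926
z = (z_r − z_0)·√(n−3) = (0.497311 − 1.421926)·√312 = -0.924615 · 17.663522 = -16.332

-16.332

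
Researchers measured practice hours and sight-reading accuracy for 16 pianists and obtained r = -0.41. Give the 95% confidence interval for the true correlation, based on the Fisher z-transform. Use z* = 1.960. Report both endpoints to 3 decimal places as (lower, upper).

(-0.753, 0.108)

Fisher z: z_r = atanh(r) = ½·ln((1+(-0.41))/(1−(-0.41))) = -0.435611
SE(z) = 1/√(n−3) = 1/√13 = 0.277350
95% ⇒ z* = 1.960; margin = 1.960·0.277350 = 0.543606
CI on z-scale: (-0.979217, 0.107995)
Back-transform: tanh(-0.979217) = -0.752727, tanh(0.107995) = 0.107577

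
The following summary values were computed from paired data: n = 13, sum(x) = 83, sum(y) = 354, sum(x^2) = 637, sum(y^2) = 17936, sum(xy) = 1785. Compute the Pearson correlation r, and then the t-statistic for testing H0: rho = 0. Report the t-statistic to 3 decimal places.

-1.936

S_xy = nΣxy − ΣxΣy = 13·1785 − 83·354 = 23205 − 29382 = -6177
S_xx = nΣx² − (Σx)² = 13·637 − 83² = 8281 − 6889 = 1392
S_yy = nΣy² − (Σy)² = 13·17936 − 354² = 233168 − 125316 = 107852
r = S_xy / √(S_xx·S_yy) = -6177 / √(1392·107852) = -6177 / √150129984 = -6177 / 12252.7541 = -0.5041
t = r·√(n−2)/√(1−r²) = -0.5041·√11 / √(1−0.254117) = -1.671911 / 0.863645 = -1.936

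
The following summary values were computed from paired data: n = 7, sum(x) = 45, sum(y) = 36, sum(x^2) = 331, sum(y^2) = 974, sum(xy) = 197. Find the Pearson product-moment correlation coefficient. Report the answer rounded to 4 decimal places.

-0.1898

S_xy = nΣxy − ΣxΣy = 7·197 − 45·36 = 1379 − 1620 = -241
S_xx = nΣx² − (Σx)² = 7·331 − 45² = 2317 − 2025 = 292
S_yy = nΣy² − (Σy)² = 7·974 − 36² = 6818 − 1296 = 5522
r = S_xy / √(S_xx·S_yy) = -241 / √(292·5522) = -241 / √1612424 = -241 / 1269.8126 = -0.1898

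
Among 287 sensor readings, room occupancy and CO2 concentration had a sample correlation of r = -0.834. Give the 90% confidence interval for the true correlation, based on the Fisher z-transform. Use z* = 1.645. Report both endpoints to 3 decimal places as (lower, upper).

Fisher z: z_r = atanh(r) = ½·ln((1+(-0.834))/(1−(-0.834))) = -1.201133
SE(z) = 1/√(n−3) = 1/√284 = 0.059339
90% ⇒ z* = 1.645; margin = 1.645·0.059339 = 0.097613
CI on z-scale: (-1.298746, -1.103520)
Back-transform: tanh(-1.298746) = -0.861400, tanh(-1.103520) = -0.801760

(-0.861, -0.802)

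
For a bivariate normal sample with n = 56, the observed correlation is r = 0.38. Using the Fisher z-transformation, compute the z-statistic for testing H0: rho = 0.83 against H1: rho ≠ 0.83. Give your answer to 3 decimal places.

Fisher z: atanh(0.38) = 0.400060, atanh(0.83) = 1.188136
z = (z_r − z_0)·√(n−3) = (0.400060 − 1.188136)·√53 = -0.788076 · 7.280110 = -5.737

-5.737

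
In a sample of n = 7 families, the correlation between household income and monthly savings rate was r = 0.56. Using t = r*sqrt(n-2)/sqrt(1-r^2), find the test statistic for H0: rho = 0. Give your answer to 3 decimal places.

1.511

t = r·√(n−2) / √(1−r²) with r = 0.56, n = 7
  = 0.56·√5 / √(1 − 0.3136)
  = 0.56·2.236068 / 0.828493
  = 1.252198 / 0.828493 = 1.511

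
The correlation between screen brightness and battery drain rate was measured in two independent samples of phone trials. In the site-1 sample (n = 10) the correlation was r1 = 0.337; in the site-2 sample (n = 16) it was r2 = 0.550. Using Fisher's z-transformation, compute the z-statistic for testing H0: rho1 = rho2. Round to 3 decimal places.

-0.571

Fisher z-transforms: z1 = atanh(0.337) = 0.350704, z2 = atanh(0.550) = 0.618381; difference d = -0.267677
Var(d) = 1/7 + 1/13 = 0.1428571 + 0.0769231 = 0.2197802
z = d/√Var(d) = -0.267677 / √0.2197802 = -0.267677 / 0.468807 = -0.571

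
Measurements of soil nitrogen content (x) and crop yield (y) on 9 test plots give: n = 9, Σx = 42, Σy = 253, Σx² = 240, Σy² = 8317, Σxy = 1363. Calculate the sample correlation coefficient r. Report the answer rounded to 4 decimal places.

S_xy = nΣxy − ΣxΣy = 9·1363 − 42·253 = 12267 − 10626 = 1641
S_xx = nΣx² − (Σx)² = 9·240 − 42² = 2160 − 1764 = 396
S_yy = nΣy² − (Σy)² = 9·8317 − 253² = 74853 − 64009 = 10844
r = S_xy / √(S_xx·S_yy) = 1641 / √(396·10844) = 1641 / √4294224 = 1641 / 2072.2510 = 0.7919

0.7919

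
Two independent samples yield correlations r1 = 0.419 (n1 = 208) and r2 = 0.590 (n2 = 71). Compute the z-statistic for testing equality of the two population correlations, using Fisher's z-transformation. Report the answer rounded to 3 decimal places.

-1.652

Fisher z-transforms: z1 = atanh(0.419) = 0.446478, z2 = atanh(0.590) = 0.677666; difference d = -0.231188
Var(d) = 1/205 + 1/68 = 0.0048780 + 0.0147059 = 0.0195839
z = d/√Var(d) = -0.231188 / √0.0195839 = -0.231188 / 0.139942 = -1.652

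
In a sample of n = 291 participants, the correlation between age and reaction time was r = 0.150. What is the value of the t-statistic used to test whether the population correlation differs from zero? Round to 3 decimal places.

1 − r² = 1 − 0.022500 = 0.977500;  √(1−r²) = 0.988686
√(n−2) = √289 = 17.000000
t = r·√(n−2)/√(1−r²) = 0.150 · 17.000000 / 0.988686 = 2.579

2.579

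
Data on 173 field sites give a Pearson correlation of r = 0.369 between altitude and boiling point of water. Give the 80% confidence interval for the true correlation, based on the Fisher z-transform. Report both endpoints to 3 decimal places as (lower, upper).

z_r = atanh(0.369) = 0.387265;  SE = 1/√(n−3) = 1/√170 = 0.076696
z-limits: 0.387265 ± 1.282·0.076696 = 0.387265 ± 0.098324 = [0.288941, 0.485589]
ρ-limits: (tanh 0.288941, tanh 0.485589) = (0.281, 0.451)

(0.281, 0.451)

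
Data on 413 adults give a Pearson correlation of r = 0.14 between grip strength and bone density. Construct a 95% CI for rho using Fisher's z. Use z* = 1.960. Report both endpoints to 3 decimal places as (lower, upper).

(0.044, 0.233)

Fisher z: z_r = atanh(r) = ½·ln((1+0.14)/(1−0.14)) = 0.140926
SE(z) = 1/√(n−3) = 1/√410 = 0.049386
95% ⇒ z* = 1.960; margin = 1.960·0.049386 = 0.096797
CI on z-scale: (0.044129, 0.237723)
Back-transform: tanh(0.044129) = 0.044100, tanh(0.237723) = 0.233344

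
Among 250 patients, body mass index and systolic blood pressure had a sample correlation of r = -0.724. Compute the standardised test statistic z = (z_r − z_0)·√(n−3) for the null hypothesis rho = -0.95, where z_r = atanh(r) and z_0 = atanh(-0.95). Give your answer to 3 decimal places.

14.393

z_r = atanh(-0.724) = -0.916001,  z_0 = atanh(-0.95) = -1.831781
SE = 1/√(n−3) = 1/√247 = 0.063628
z = (z_r − z_0)/SE = (-0.916001 − (-1.831781)) / 0.063628 = 0.915780 / 0.063628 = 14.393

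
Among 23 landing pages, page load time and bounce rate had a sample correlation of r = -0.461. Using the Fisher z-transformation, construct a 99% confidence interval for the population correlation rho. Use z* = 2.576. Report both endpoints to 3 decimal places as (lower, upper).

(-0.791, 0.077)

z_r = atanh(-0.461) = -0.498580;  SE = 1/√(n−3) = 1/√20 = 0.223607
z-limits: -0.498580 ± 2.576·0.223607 = -0.498580 ± 0.576012 = [-1.074592, 0.077432]
ρ-limits: (tanh -1.074592, tanh 0.077432) = (-0.791, 0.077)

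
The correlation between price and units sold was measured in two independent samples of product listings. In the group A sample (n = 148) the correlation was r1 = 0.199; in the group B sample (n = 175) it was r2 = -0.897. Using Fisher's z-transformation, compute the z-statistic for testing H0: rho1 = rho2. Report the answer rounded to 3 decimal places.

14.709

Fisher z-transforms: z1 = atanh(0.199) = 0.201691, z2 = atanh(-0.897) = -1.456650; difference d = 1.658341
Var(d) = 1/145 + 1/172 = 0.0068966 + 0.0058140 = 0.0127106
z = d/√Var(d) = 1.658341 / √0.0127106 = 1.658341 / 0.112741 = 14.709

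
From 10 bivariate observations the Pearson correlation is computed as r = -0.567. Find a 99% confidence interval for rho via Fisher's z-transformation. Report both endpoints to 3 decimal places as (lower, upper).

z_r = atanh(-0.567) = -0.643090;  SE = 1/√(n−3) = 1/√7 = 0.377964
z-limits: -0.643090 ± 2.576·0.377964 = -0.643090 ± 0.973635 = [-1.616725, 0.330545]
ρ-limits: (tanh -1.616725, tanh 0.330545) = (-0.924, 0.319)

(-0.924, 0.319)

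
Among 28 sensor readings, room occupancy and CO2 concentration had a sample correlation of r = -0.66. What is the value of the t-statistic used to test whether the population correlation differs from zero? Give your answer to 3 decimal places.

-4.480

1 − r² = 1 − 0.4356 = 0.5644;  √(1−r²) = 0.751266
√(n−2) = √26 = 5.099020
t = r·√(n−2)/√(1−r²) = -0.66 · 5.099020 / 0.751266 = -4.480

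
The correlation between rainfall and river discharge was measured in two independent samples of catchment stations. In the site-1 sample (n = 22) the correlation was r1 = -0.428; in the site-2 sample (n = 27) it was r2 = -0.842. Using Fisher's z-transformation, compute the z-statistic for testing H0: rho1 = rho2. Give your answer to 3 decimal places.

2.509

Fisher z-transforms: z1 = atanh(-0.428) = -0.457446, z2 = atanh(-0.842) = -1.228006; difference d = 0.770560
Var(d) = 1/19 + 1/24 = 0.0526316 + 0.0416667 = 0.0942983
z = d/√Var(d) = 0.770560 / √0.0942983 = 0.770560 / 0.307080 = 2.509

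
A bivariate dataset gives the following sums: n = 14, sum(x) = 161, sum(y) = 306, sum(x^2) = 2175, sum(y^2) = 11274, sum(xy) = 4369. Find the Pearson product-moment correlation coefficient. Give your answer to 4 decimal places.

0.6979

S_xy = nΣxy − ΣxΣy = 14·4369 − 161·306 = 61166 − 49266 = 11900
S_xx = nΣx² − (Σx)² = 14·2175 − 161² = 30450 − 25921 = 4529
S_yy = nΣy² − (Σy)² = 14·11274 − 306² = 157836 − 93636 = 64200
r = S_xy / √(S_xx·S_yy) = 11900 / √(4529·64200) = 11900 / √290761800 = 11900 / 17051.7389 = 0.6979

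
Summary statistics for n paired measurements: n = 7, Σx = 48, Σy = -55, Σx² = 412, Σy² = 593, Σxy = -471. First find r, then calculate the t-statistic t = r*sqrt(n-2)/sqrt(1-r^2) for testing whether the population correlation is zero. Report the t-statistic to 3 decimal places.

-3.122

Numerator: nΣxy − (Σx)(Σy) = 7·(-471) − (48)(-55) = -657
Denominator: √[(nΣx²−(Σx)²)(nΣy²−(Σy)²)]
  nΣx²−(Σx)² = 7·412 − 2304 = 580;  nΣy²−(Σy)² = 7·593 − 3025 = 1126
  √(580·1126) = √653080 = 808.1337
r = -657 / 808.1337 = -0.8130
t = r·√(n−2)/√(1−r²) = -0.8130·√5 / √(1−0.660969) = -1.817923 / 0.582264 = -3.122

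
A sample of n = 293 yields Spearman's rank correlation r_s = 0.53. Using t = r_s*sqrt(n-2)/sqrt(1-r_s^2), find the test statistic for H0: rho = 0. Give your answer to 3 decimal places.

1 − r_s² = 1 − 0.2809 = 0.7191;  √(1−r_s²) = 0.847998
√(n−2) = √291 = 17.058722
t = r_s·√(n−2)/√(1−r_s²) = 0.53 · 17.058722 / 0.847998 = 10.662

10.662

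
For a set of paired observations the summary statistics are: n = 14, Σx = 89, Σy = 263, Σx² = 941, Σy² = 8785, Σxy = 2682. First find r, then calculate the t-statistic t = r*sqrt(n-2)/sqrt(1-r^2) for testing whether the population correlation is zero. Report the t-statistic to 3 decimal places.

Numerator: nΣxy − (Σx)(Σy) = 14·2682 − (89)(263) = 14141
Denominator: √[(nΣx²−(Σx)²)(nΣy²−(Σy)²)]
  nΣx²−(Σx)² = 14·941 − 7921 = 5253;  nΣy²−(Σy)² = 14·8785 − 69169 = 53821
  √(5253·53821) = √282721713 = 16814.3306
r = 14141 / 16814.3306 = 0.8410
t = r·√(n−2)/√(1−r²) = 0.8410·√12 / √(1−0.707281) = 2.913309 / 0.541035 = 5.385

5.385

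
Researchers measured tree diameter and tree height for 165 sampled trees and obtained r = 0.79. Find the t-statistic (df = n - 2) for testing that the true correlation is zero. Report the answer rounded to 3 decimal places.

16.451

1 − r² = 1 − 0.6241 = 0.3759;  √(1−r²) = 0.613107
√(n−2) = √163 = 12.767145
t = r·√(n−2)/√(1−r²) = 0.79 · 12.767145 / 0.613107 = 16.451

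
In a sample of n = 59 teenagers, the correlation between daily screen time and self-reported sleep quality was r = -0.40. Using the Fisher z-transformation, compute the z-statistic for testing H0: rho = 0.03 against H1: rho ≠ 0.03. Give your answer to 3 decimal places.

-3.395

Fisher z: atanh(-0.40) = -0.423649, atanh(0.03) = 0.030009
z = (z_r − z_0)·√(n−3) = (-0.423649 − 0.030009)·√56 = -0.453658 · 7.483315 = -3.395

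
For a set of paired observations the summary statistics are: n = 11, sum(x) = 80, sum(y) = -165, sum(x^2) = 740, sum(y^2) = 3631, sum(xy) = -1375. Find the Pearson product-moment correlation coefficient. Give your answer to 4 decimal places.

S_xy = nΣxy − ΣxΣy = 11·(-1375) − 80·(-165) = -15125 − (-13200) = -1925
S_xx = nΣx² − (Σx)² = 11·740 − 80² = 8140 − 6400 = 1740
S_yy = nΣy² − (Σy)² = 11·3631 − (-165)² = 39941 − 27225 = 12716
r = S_xy / √(S_xx·S_yy) = -1925 / √(1740·12716) = -1925 / √22125840 = -1925 / 4703.8112 = -0.4092

-0.4092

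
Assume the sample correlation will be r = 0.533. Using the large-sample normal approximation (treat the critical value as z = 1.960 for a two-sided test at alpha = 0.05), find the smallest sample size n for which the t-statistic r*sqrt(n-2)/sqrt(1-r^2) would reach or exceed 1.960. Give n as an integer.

12

Need r·√(n−2)/√(1−r²) ≥ 1.960
√(n−2) ≥ 1.960·√(1−0.284089) / 0.533 = 1.960·0.846115 / 0.533 = 3.1114
n−2 ≥ 9.6808  ⇒  n ≥ 11.6808
Smallest integer n = 12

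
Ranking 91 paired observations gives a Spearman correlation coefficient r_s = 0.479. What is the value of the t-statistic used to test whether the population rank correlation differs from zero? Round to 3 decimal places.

1 − r_s² = 1 − 0.229441 = 0.770559;  √(1−r_s²) = 0.877815
√(n−2) = √89 = 9.433981
t = r_s·√(n−2)/√(1−r_s²) = 0.479 · 9.433981 / 0.877815 = 5.148

5.148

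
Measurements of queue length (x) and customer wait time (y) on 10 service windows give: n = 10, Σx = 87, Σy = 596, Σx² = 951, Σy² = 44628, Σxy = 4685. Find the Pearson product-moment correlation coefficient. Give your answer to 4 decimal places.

-0.3762

S_xy = nΣxy − ΣxΣy = 10·4685 − 87·596 = 46850 − 51852 = -5002
S_xx = nΣx² − (Σx)² = 10·951 − 87² = 9510 − 7569 = 1941
S_yy = nΣy² − (Σy)² = 10·44628 − 596² = 446280 − 355216 = 91064
r = S_xy / √(S_xx·S_yy) = -5002 / √(1941·91064) = -5002 / √176755224 = -5002 / 13294.9323 = -0.3762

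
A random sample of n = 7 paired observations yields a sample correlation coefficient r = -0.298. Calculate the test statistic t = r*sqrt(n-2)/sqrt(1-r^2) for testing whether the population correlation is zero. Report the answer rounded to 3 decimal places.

-0.698

t = r·√(n−2) / √(1−r²) with r = -0.298, n = 7
  = -0.298·√5 / √(1 − 0.088804)
  = -0.298·2.236068 / 0.954566
  = -0.666348 / 0.954566 = -0.698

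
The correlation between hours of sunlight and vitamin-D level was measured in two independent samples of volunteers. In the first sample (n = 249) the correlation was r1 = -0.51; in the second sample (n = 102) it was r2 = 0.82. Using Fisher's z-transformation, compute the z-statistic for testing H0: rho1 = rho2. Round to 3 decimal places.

z1 = atanh(-0.51) = -0.562730,  z2 = atanh(0.82) = 1.156817
SE = √(1/(n1−3) + 1/(n2−3)) = √(1/246 + 1/99) = √(0.0040650 + 0.0101010) = √0.0141660 = 0.119021
z = (z1 − z2)/SE = (-0.562730 − 1.156817) / 0.119021 = -1.719547 / 0.119021 = -14.447

-14.447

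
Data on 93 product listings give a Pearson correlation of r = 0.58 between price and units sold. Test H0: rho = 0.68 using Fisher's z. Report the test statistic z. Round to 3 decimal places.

-1.581

z_r = atanh(0.58) = 0.662463,  z_0 = atanh(0.68) = 0.829114
SE = 1/√(n−3) = 1/√90 = 0.105409
z = (z_r − z_0)/SE = (0.662463 − 0.829114) / 0.105409 = -0.166651 / 0.105409 = -1.581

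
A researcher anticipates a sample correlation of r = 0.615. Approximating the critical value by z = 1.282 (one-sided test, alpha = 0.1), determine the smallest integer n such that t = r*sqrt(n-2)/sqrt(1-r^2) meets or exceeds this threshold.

Need r·√(n−2)/√(1−r²) ≥ 1.282
√(n−2) ≥ 1.282·√(1−0.378225) / 0.615 = 1.282·0.788527 / 0.615 = 1.6437
n−2 ≥ 2.7017  ⇒  n ≥ 4.7017
Smallest integer n = 5

5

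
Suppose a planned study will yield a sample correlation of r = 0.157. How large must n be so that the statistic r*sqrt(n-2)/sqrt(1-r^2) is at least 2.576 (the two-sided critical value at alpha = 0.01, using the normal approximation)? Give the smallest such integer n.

265

r√(n−2)/√(1−r²) ≥ 2.576  ⇔  n−2 ≥ (2.576)²·(1−r²)/r²
(1−r²)/r² = (1−0.024649)/0.024649 = 39.5696
n ≥ 2 + 6.635776·39.5696 = 2 + 262.5750 = 264.5750
⌈264.5750⌉ = 265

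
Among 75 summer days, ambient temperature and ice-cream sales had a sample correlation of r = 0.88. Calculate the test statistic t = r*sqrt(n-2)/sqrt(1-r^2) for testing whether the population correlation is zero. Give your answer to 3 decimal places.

15.830

t = r·√(n−2) / √(1−r²) with r = 0.88, n = 75
  = 0.88·√73 / √(1 − 0.7744)
  = 0.88·8.544004 / 0.474974
  = 7.518724 / 0.474974 = 15.830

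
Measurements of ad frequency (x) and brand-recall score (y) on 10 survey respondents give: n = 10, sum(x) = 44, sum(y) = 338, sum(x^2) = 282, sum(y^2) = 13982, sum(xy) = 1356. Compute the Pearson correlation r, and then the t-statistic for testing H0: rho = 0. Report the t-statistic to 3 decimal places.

-0.812

S_xy = nΣxy − ΣxΣy = 10·1356 − 44·338 = 13560 − 14872 = -1312
S_xx = nΣx² − (Σx)² = 10·282 − 44² = 2820 − 1936 = 884
S_yy = nΣy² − (Σy)² = 10·13982 − 338² = 139820 − 114244 = 25576
r = S_xy / √(S_xx·S_yy) = -1312 / √(884·25576) = -1312 / √22609184 = -1312 / 4754.9116 = -0.2759
t = r·√(n−2)/√(1−r²) = -0.2759·√8 / √(1−0.076121) = -0.780363 / 0.961186 = -0.812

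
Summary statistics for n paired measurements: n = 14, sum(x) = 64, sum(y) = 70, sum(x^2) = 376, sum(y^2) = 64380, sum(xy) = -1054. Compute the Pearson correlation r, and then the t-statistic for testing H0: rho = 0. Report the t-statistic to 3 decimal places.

S_xy = nΣxy − ΣxΣy = 14·(-1054) − 64·70 = -14756 − 4480 = -19236
S_xx = nΣx² − (Σx)² = 14·376 − 64² = 5264 − 4096 = 1168
S_yy = nΣy² − (Σy)² = 14·64380 − 70² = 901320 − 4900 = 896420
r = S_xy / √(S_xx·S_yy) = -19236 / √(1168·896420) = -19236 / √1047018560 = -19236 / 32357.6662 = -0.5945
t = r·√(n−2)/√(1−r²) = -0.5945·√12 / √(1−0.353430) = -2.059408 / 0.804096 = -2.561

-2.561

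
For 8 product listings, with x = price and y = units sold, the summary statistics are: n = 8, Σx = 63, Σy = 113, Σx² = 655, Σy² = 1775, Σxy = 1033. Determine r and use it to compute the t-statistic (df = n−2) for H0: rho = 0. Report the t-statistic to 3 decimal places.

Numerator: nΣxy − (Σx)(Σy) = 8·1033 − (63)(113) = 1145
Denominator: √[(nΣx²−(Σx)²)(nΣy²−(Σy)²)]
  nΣx²−(Σx)² = 8·655 − 3969 = 1271;  nΣy²−(Σy)² = 8·1775 − 12769 = 1431
  √(1271·1431) = √1818801 = 1348.6293
r = 1145 / 1348.6293 = 0.8490
t = r·√(n−2)/√(1−r²) = 0.8490·√6 / √(1−0.720801) = 2.079617 / 0.528393 = 3.936

3.936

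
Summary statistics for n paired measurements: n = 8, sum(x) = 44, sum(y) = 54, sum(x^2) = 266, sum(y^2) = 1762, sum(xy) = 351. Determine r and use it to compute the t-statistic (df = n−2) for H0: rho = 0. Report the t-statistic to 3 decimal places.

S_xy = nΣxy − ΣxΣy = 8·351 − 44·54 = 2808 − 2376 = 432
S_xx = nΣx² − (Σx)² = 8·266 − 44² = 2128 − 1936 = 192
S_yy = nΣy² − (Σy)² = 8·1762 − 54² = 14096 − 2916 = 11180
r = S_xy / √(S_xx·S_yy) = 432 / √(192·11180) = 432 / √2146560 = 432 / 1465.1143 = 0.2949
t = r·√(n−2)/√(1−r²) = 0.2949·√6 / √(1−0.086966) = 0.722355 / 0.955528 = 0.756

0.756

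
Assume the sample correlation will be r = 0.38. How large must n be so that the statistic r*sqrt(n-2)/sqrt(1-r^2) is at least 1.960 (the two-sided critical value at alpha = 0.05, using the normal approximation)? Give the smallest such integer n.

Need r·√(n−2)/√(1−r²) ≥ 1.960
√(n−2) ≥ 1.960·√(1−0.1444) / 0.38 = 1.960·0.924986 / 0.38 = 4.7710
n−2 ≥ 22.7624  ⇒  n ≥ 24.7624
Smallest integer n = 25

25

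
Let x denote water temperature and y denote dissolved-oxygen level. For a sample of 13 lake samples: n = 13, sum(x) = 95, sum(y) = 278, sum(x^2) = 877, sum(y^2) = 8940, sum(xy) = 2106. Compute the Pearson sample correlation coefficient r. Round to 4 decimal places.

Numerator: nΣxy − (Σx)(Σy) = 13·2106 − (95)(278) = 968
Denominator: √[(nΣx²−(Σx)²)(nΣy²−(Σy)²)]
  nΣx²−(Σx)² = 13·877 − 9025 = 2376;  nΣy²−(Σy)² = 13·8940 − 77284 = 38936
  √(2376·38936) = √92511936 = 9618.3125
r = 968 / 9618.3125 = 0.1006

0.1006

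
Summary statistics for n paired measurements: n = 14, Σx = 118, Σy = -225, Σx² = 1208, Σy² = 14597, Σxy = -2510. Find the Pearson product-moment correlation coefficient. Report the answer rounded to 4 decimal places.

Numerator: nΣxy − (Σx)(Σy) = 14·(-2510) − (118)(-225) = -8590
Denominator: √[(nΣx²−(Σx)²)(nΣy²−(Σy)²)]
  nΣx²−(Σx)² = 14·1208 − 13924 = 2988;  nΣy²−(Σy)² = 14·14597 − 50625 = 153733
  √(2988·153733) = √459354204 = 21432.5501
r = -8590 / 21432.5501 = -0.4008

-0.4008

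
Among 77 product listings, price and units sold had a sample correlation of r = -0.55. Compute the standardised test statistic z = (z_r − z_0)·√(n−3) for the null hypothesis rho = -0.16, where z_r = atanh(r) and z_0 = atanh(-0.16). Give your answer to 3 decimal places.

-3.931

z_r = atanh(-0.55) = -0.618381,  z_0 = atanh(-0.16) = -0.161387
SE = 1/√(n−3) = 1/√74 = 0.116248
z = (z_r − z_0)/SE = (-0.618381 − (-0.161387)) / 0.116248 = -0.456994 / 0.116248 = -3.931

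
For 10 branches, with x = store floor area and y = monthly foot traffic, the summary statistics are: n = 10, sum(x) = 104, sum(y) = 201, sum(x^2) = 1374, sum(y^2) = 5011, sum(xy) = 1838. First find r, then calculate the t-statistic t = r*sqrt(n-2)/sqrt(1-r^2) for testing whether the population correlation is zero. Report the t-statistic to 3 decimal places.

-1.521

Numerator: nΣxy − (Σx)(Σy) = 10·1838 − (104)(201) = -2524
Denominator: √[(nΣx²−(Σx)²)(nΣy²−(Σy)²)]
  nΣx²−(Σx)² = 10·1374 − 10816 = 2924;  nΣy²−(Σy)² = 10·5011 − 40401 = 9709
  √(2924·9709) = √28389116 = 5328.1438
r = -2524 / 5328.1438 = -0.4737
t = r·√(n−2)/√(1−r²) = -0.4737·√8 / √(1−0.224392) = -1.339826 / 0.880686 = -1.521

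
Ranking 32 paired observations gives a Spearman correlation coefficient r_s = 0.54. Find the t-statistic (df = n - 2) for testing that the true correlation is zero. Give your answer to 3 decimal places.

1 − r_s² = 1 − 0.2916 = 0.7084;  √(1−r_s²) = 0.841665
√(n−2) = √30 = 5.477226
t = r_s·√(n−2)/√(1−r_s²) = 0.54 · 5.477226 / 0.841665 = 3.514

3.514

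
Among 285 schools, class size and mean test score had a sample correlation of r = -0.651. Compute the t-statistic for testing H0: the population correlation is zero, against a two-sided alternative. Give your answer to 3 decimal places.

-14.427

t = r·√(n−2) / √(1−r²) with r = -0.651, n = 285
  = -0.651·√283 / √(1 − 0.423801)
  = -0.651·16.822604 / 0.759078
  = -10.951515 / 0.759078 = -14.427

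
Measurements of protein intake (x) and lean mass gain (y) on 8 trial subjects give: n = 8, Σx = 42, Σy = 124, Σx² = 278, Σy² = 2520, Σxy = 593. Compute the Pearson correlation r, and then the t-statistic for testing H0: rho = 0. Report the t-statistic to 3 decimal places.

S_xy = nΣxy − ΣxΣy = 8·593 − 42·124 = 4744 − 5208 = -464
S_xx = nΣx² − (Σx)² = 8·278 − 42² = 2224 − 1764 = 460
S_yy = nΣy² − (Σy)² = 8·2520 − 124² = 20160 − 15376 = 4784
r = S_xy / √(S_xx·S_yy) = -464 / √(460·4784) = -464 / √2200640 = -464 / 1483.4554 = -0.3128
t = r·√(n−2)/√(1−r²) = -0.3128·√6 / √(1−0.097844) = -0.766200 / 0.949819 = -0.807

-0.807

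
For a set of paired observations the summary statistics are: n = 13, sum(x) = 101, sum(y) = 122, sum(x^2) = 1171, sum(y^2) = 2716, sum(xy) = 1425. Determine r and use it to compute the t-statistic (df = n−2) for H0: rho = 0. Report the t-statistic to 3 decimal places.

2.570

S_xy = nΣxy − ΣxΣy = 13·1425 − 101·122 = 18525 − 12322 = 6203
S_xx = nΣx² − (Σx)² = 13·1171 − 101² = 15223 − 10201 = 5022
S_yy = nΣy² − (Σy)² = 13·2716 − 122² = 35308 − 14884 = 20424
r = S_xy / √(S_xx·S_yy) = 6203 / √(5022·20424) = 6203 / √102569328 = 6203 / 10127.6517 = 0.6125
t = r·√(n−2)/√(1−r²) = 0.6125·√11 / √(1−0.375156) = 2.031433 / 0.790471 = 2.570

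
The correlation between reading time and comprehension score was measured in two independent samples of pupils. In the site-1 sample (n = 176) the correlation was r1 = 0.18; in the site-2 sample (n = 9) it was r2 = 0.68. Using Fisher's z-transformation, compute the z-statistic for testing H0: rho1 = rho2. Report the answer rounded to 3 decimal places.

z1 = atanh(0.18) = 0.181983,  z2 = atanh(0.68) = 0.829114
SE = √(1/(n1−3) + 1/(n2−3)) = √(1/173 + 1/6) = √(0.0057803 + 0.1666667) = √0.1724470 = 0.415267
z = (z1 − z2)/SE = (0.181983 − 0.829114) / 0.415267 = -0.647131 / 0.415267 = -1.558

-1.558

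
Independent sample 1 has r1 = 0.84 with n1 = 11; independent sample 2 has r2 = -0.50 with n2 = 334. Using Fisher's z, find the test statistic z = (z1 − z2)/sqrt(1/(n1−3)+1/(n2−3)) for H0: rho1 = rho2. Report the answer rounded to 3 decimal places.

z1 = atanh(0.84) = 1.221174,  z2 = atanh(-0.50) = -0.549306
SE = √(1/(n1−3) + 1/(n2−3)) = √(1/8 + 1/331) = √(0.1250000 + 0.0030211) = √0.1280211 = 0.357800
z = (z1 − z2)/SE = (1.221174 − (-0.549306)) / 0.357800 = 1.770480 / 0.357800 = 4.948

4.948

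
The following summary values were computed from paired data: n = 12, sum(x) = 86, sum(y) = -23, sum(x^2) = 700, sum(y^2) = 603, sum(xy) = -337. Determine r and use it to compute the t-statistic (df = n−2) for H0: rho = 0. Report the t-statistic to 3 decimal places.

-4.161

Numerator: nΣxy − (Σx)(Σy) = 12·(-337) − (86)(-23) = -2066
Denominator: √[(nΣx²−(Σx)²)(nΣy²−(Σy)²)]
  nΣx²−(Σx)² = 12·700 − 7396 = 1004;  nΣy²−(Σy)² = 12·603 − 529 = 6707
  √(1004·6707) = √6733828 = 2594.9620
r = -2066 / 2594.9620 = -0.7962
t = r·√(n−2)/√(1−r²) = -0.7962·√10 / √(1−0.633934) = -2.517805 / 0.605034 = -4.161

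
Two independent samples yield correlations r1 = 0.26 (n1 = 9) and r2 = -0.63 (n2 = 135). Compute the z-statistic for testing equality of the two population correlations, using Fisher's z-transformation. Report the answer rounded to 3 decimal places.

2.414

Fisher z-transforms: z1 = atanh(0.26) = 0.266108, z2 = atanh(-0.63) = -0.741416; difference d = 1.007524
Var(d) = 1/6 + 1/132 = 0.1666667 + 0.0075758 = 0.1742425
z = d/√Var(d) = 1.007524 / √0.1742425 = 1.007524 / 0.417424 = 2.414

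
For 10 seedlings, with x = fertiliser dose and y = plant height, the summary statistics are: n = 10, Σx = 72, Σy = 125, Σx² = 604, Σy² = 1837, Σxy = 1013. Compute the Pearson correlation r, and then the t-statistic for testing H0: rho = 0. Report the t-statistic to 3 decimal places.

S_xy = nΣxy − ΣxΣy = 10·1013 − 72·125 = 10130 − 9000 = 1130
S_xx = nΣx² − (Σx)² = 10·604 − 72² = 6040 − 5184 = 856
S_yy = nΣy² − (Σy)² = 10·1837 − 125² = 18370 − 15625 = 2745
r = S_xy / √(S_xx·S_yy) = 1130 / √(856·2745) = 1130 / √2349720 = 1130 / 1532.8796 = 0.7372
t = r·√(n−2)/√(1−r²) = 0.7372·√8 / √(1−0.543464) = 2.085116 / 0.675674 = 3.086

3.086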